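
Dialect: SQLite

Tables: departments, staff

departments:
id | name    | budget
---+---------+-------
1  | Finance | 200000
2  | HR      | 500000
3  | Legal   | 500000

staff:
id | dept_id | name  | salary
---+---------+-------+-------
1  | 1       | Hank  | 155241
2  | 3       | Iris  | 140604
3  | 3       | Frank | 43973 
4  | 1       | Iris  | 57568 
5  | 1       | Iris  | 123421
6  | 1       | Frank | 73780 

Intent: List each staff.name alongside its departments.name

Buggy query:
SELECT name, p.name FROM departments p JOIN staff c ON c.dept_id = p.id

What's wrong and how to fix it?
Bug: 'name' exists in both joined tables, so the database can't tell which one is meant

Fix: Qualify the column with its table alias (c.name)

Corrected query:
SELECT c.name, p.name FROM departments p JOIN staff c ON c.dept_id = p.id

Result:
name  | name   
------+--------
Hank  | Finance
Iris  | Legal  
Frank | Legal  
Iris  | Finance
Iris  | Finance
Frank | Finance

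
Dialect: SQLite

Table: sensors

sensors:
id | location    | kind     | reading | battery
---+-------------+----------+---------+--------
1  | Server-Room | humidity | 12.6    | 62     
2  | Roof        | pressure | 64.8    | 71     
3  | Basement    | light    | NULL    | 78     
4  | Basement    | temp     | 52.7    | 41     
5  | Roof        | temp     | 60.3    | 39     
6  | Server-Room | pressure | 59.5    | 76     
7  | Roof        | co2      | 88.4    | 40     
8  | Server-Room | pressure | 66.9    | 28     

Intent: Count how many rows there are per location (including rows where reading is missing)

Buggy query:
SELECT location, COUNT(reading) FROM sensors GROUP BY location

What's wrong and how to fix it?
Bug: COUNT(reading) skips NULLs, so groups with missing reading are undercounted

Fix: Replace COUNT(reading) with COUNT(*)

Corrected query:
SELECT location, COUNT(*) FROM sensors GROUP BY location

Result:
location    | COUNT(*)
------------+---------
Basement    | 2       
Roof        | 3       
Server-Room | 3       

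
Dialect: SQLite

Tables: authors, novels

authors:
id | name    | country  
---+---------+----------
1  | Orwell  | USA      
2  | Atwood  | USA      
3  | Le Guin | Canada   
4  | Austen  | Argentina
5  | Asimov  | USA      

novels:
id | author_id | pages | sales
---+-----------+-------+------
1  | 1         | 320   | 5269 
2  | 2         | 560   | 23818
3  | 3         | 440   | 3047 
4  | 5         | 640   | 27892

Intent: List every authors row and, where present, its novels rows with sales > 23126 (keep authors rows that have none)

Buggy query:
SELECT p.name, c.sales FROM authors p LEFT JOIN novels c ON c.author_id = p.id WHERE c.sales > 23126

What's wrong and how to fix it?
Bug: A WHERE condition on the right-hand table after LEFT JOIN drops unmatched parents

Fix: Put 'c.sales > 23126' in the JOIN's ON clause instead of WHERE

Corrected query:
SELECT p.name, c.sales FROM authors p LEFT JOIN novels c ON c.author_id = p.id AND c.sales > 23126

Result:
name    | sales
--------+------
Orwell  | NULL 
Atwood  | 23818
Le Guin | NULL 
Austen  | NULL 
Asimov  | 27892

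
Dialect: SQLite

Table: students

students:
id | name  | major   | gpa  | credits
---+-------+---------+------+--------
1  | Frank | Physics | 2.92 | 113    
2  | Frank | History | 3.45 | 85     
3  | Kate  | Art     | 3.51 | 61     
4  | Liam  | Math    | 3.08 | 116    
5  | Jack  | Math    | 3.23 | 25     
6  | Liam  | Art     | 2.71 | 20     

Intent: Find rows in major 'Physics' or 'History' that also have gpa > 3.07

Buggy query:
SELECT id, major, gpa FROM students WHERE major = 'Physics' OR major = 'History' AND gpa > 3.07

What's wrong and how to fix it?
Bug: AND binds tighter than OR, so this parses as major = 'Physics' OR (major = 'History' AND gpa > 3.07)

Fix: Group the OR with parentheses (or use IN), then AND the threshold

Corrected query:
SELECT id, major, gpa FROM students WHERE (major = 'Physics' OR major = 'History') AND gpa > 3.07

Result:
id | major   | gpa 
---+---------+-----
2  | History | 3.45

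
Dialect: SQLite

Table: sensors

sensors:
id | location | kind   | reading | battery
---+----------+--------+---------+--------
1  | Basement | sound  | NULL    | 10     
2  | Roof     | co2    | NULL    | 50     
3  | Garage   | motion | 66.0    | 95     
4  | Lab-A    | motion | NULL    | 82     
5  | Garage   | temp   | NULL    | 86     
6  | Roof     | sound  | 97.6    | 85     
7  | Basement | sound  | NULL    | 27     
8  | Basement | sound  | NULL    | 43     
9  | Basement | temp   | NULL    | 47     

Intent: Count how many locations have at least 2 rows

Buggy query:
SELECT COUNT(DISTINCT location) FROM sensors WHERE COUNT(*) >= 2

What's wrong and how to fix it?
Bug: WHERE filters individual rows, not groups, so a group-level COUNT is invalid there

Fix: Group first with HAVING COUNT(*) >= 2, then COUNT the resulting groups

Corrected query:
SELECT COUNT(*) FROM (SELECT location FROM sensors GROUP BY location HAVING COUNT(*) >= 2)

Result:
COUNT(*)
--------
3       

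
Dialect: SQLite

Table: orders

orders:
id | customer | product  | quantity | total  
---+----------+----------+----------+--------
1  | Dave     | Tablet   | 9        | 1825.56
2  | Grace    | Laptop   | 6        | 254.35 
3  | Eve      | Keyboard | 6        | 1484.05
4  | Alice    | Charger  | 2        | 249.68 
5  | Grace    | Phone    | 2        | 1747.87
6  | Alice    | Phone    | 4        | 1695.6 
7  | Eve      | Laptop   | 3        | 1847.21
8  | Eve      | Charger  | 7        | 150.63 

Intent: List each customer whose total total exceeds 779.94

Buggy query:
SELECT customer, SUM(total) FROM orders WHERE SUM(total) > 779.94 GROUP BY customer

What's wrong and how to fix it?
Bug: WHERE runs before GROUP BY, so aggregates aren't available there

Fix: Use HAVING (which filters groups after aggregation) instead of WHERE

Corrected query:
SELECT customer, SUM(total) FROM orders GROUP BY customer HAVING SUM(total) > 779.94

Result:
customer | SUM(total)
---------+-----------
Alice    | 1945.28   
Dave     | 1825.56   
Eve      | 3481.89   
Grace    | 2002.22   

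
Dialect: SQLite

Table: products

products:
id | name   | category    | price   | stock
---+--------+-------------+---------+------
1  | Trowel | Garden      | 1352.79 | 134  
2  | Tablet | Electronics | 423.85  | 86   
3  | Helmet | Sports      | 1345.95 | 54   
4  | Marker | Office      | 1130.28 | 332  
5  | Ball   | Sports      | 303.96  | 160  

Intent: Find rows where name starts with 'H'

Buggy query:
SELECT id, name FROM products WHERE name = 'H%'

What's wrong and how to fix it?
Bug: Wildcards only work with LIKE; '=' treats '%' as a literal character

Fix: Replace '=' with LIKE so 'H%' is treated as a pattern

Corrected query:
SELECT id, name FROM products WHERE name LIKE 'H%'

Result:
id | name  
---+-------
3  | Helmet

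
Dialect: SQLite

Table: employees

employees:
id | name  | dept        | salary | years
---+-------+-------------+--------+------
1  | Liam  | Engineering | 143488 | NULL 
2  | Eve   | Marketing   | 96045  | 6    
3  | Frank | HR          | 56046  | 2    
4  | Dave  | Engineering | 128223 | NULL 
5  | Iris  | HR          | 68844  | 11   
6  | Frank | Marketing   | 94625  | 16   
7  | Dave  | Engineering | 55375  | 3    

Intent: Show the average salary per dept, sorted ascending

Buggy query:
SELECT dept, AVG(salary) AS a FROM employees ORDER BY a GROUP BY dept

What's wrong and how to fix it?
Bug: GROUP BY must precede ORDER BY

Fix: Reorder: SELECT … FROM … GROUP BY … ORDER BY …

Corrected query:
SELECT dept, AVG(salary) AS a FROM employees GROUP BY dept ORDER BY a

Result:
dept        | a            
------------+--------------
HR          | 62445        
Marketing   | 95335        
Engineering | 109028.666667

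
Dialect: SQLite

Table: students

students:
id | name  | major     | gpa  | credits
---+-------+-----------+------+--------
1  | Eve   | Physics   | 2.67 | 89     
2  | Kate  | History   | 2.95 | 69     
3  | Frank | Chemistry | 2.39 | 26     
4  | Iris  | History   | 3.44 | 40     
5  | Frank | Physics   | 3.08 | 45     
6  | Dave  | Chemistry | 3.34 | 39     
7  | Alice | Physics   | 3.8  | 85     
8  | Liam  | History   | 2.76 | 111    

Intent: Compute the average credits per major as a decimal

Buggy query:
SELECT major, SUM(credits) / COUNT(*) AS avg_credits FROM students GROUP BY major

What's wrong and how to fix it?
Bug: SUM(credits) and COUNT(*) are both integers; the division truncates the fractional part

Fix: Cast one side to REAL so the division keeps the fractional part

Corrected query:
SELECT major, SUM(credits) * 1.0 / COUNT(*) AS avg_credits FROM students GROUP BY major

Result:
major     | avg_credits
----------+------------
Chemistry | 32.5       
History   | 73.333333  
Physics   | 73         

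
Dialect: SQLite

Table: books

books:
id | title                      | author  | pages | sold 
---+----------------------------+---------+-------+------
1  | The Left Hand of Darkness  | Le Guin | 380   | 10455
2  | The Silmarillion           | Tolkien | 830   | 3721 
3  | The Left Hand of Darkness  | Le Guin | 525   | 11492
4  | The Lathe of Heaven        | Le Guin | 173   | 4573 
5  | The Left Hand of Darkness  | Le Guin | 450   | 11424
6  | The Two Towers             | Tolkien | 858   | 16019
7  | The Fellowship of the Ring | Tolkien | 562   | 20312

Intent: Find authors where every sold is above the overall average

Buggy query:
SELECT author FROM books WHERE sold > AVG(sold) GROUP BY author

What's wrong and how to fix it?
Bug: AVG() is an aggregate; it can't sit directly in WHERE

Fix: Compute the overall average in a scalar subquery and compare each group's MIN against it in HAVING

Corrected query:
SELECT author FROM books GROUP BY author HAVING MIN(sold) > (SELECT AVG(sold) FROM books)

Result:
(no rows)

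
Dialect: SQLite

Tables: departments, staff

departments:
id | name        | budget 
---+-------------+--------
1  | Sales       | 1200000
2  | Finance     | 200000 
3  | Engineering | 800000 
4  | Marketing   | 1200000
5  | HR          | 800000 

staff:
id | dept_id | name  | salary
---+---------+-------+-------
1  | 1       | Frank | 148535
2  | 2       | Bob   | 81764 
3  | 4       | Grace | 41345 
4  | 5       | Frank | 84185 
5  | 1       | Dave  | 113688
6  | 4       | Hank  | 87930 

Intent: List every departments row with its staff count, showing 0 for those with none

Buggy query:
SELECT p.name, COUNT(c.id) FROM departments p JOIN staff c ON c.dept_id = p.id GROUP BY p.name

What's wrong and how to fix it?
Bug: An inner join excludes parents with zero children

Fix: Switch to LEFT JOIN to retain unmatched parent rows

Corrected query:
SELECT p.name, COUNT(c.id) FROM departments p LEFT JOIN staff c ON c.dept_id = p.id GROUP BY p.name

Result:
name        | COUNT(c.id)
------------+------------
Engineering | 0          
Finance     | 1          
HR          | 1          
Marketing   | 2          
Sales       | 2          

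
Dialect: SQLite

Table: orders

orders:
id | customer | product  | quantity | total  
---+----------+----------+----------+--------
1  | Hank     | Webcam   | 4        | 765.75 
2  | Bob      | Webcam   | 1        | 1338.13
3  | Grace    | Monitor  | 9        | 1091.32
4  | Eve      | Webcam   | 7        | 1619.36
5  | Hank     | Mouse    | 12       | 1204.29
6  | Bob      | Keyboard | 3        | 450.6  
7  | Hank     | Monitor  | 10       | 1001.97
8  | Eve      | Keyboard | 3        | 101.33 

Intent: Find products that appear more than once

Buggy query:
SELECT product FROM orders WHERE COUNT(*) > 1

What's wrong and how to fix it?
Bug: COUNT(*) is an aggregate and cannot be used in WHERE

Fix: Group first, then use HAVING for the count condition

Corrected query:
SELECT product FROM orders GROUP BY product HAVING COUNT(*) > 1

Result:
product 
--------
Keyboard
Monitor 
Webcam  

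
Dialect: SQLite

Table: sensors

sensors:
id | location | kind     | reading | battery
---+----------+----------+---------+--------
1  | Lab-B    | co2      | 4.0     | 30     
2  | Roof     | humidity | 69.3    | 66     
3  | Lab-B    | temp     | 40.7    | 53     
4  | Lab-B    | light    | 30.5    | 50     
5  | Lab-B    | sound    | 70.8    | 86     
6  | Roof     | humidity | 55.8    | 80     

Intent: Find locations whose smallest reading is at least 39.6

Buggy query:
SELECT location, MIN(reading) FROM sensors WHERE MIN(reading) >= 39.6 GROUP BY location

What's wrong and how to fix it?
Bug: Aggregates like MIN are computed per group after WHERE runs

Fix: Use HAVING for the per-group MIN condition

Corrected query:
SELECT location, MIN(reading) FROM sensors GROUP BY location HAVING MIN(reading) >= 39.6

Result:
location | MIN(reading)
---------+-------------
Roof     | 55.8        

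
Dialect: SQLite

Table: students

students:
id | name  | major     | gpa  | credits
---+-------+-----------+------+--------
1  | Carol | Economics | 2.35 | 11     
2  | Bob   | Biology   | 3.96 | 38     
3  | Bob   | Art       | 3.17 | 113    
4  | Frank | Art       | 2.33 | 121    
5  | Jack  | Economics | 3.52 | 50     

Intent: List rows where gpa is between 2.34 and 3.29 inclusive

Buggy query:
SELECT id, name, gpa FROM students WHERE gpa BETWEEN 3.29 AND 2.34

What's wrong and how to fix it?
Bug: The bounds are reversed; BETWEEN a AND b requires a <= b to match anything

Fix: Swap the bounds so the smaller value comes first

Corrected query:
SELECT id, name, gpa FROM students WHERE gpa BETWEEN 2.34 AND 3.29

Result:
id | name  | gpa 
---+-------+-----
1  | Carol | 2.35
3  | Bob   | 3.17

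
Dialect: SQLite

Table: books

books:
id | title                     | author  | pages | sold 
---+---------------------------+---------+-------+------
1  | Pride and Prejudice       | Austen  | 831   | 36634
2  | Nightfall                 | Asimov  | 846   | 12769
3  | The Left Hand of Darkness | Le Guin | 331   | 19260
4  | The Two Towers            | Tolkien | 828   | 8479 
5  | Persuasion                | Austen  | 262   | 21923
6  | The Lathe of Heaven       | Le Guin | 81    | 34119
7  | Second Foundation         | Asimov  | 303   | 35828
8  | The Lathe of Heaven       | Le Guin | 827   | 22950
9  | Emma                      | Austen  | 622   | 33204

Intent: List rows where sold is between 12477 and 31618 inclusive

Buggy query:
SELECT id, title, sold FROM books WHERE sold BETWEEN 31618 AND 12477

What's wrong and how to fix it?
Bug: BETWEEN expects the lower bound first; with 31618 AND 12477 the range is empty

Fix: Swap the bounds so the smaller value comes first

Corrected query:
SELECT id, title, sold FROM books WHERE sold BETWEEN 12477 AND 31618

Result:
id | title                     | sold 
---+---------------------------+------
2  | Nightfall                 | 12769
3  | The Left Hand of Darkness | 19260
5  | Persuasion                | 21923
8  | The Lathe of Heaven       | 22950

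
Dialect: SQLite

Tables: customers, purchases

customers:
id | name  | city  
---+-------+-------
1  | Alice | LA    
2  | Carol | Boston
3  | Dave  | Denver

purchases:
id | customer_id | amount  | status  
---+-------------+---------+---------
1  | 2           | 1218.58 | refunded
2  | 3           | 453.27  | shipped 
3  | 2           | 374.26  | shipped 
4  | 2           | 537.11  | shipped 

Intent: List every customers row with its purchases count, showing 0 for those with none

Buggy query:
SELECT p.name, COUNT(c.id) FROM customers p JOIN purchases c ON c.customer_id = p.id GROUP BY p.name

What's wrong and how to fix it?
Bug: INNER JOIN drops customers rows that have no matching purchases rows

Fix: Use LEFT JOIN so parents without children still appear (COUNT(c.id) gives 0)

Corrected query:
SELECT p.name, COUNT(c.id) FROM customers p LEFT JOIN purchases c ON c.customer_id = p.id GROUP BY p.name

Result:
name  | COUNT(c.id)
------+------------
Alice | 0          
Carol | 3          
Dave  | 1          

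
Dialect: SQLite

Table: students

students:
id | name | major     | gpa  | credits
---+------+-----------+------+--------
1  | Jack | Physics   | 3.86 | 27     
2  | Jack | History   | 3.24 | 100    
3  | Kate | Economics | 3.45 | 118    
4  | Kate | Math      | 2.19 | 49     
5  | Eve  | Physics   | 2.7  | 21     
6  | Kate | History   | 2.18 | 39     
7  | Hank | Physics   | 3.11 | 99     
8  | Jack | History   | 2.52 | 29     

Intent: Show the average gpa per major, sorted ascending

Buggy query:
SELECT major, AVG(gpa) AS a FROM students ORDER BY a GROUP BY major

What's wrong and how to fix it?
Bug: ORDER BY appears before GROUP BY; SQL clause order requires GROUP BY first

Fix: Move ORDER BY to the end, after GROUP BY

Corrected query:
SELECT major, AVG(gpa) AS a FROM students GROUP BY major ORDER BY a

Result:
major     | a       
----------+---------
Math      | 2.19    
History   | 2.646667
Physics   | 3.223333
Economics | 3.45    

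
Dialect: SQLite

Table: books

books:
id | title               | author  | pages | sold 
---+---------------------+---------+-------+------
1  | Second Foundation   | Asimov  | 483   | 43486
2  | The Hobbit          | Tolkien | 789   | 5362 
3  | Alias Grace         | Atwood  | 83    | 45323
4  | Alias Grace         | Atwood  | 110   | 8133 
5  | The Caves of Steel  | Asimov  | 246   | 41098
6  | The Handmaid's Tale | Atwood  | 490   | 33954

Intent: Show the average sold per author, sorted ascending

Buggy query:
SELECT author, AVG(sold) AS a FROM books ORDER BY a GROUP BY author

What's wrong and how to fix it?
Bug: GROUP BY must precede ORDER BY

Fix: Reorder: SELECT … FROM … GROUP BY … ORDER BY …

Corrected query:
SELECT author, AVG(sold) AS a FROM books GROUP BY author ORDER BY a

Result:
author  | a           
--------+-------------
Tolkien | 5362        
Atwood  | 29136.666667
Asimov  | 42292       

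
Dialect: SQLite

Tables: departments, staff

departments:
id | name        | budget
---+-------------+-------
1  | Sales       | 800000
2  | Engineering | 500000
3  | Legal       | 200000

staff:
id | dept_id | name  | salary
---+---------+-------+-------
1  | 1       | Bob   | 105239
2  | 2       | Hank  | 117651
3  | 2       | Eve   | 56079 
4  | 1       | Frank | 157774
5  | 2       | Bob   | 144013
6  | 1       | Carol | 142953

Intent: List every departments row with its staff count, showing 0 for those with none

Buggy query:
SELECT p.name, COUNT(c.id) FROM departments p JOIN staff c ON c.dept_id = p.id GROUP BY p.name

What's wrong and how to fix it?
Bug: An inner join excludes parents with zero children

Fix: Use LEFT JOIN so parents without children still appear (COUNT(c.id) gives 0)

Corrected query:
SELECT p.name, COUNT(c.id) FROM departments p LEFT JOIN staff c ON c.dept_id = p.id GROUP BY p.name

Result:
name        | COUNT(c.id)
------------+------------
Engineering | 3          
Legal       | 0          
Sales       | 3          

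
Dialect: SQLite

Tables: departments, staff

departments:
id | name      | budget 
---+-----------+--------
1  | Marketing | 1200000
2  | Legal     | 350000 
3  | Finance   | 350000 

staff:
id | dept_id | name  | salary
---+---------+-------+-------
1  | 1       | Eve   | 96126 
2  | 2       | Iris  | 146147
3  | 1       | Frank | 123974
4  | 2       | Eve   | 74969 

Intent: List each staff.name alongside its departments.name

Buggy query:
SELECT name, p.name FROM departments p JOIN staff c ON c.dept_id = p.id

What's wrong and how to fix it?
Bug: Both tables have a 'name' column; the unqualified reference is ambiguous

Fix: Qualify the column with its table alias (c.name)

Corrected query:
SELECT c.name, p.name FROM departments p JOIN staff c ON c.dept_id = p.id

Result:
name  | name     
------+----------
Eve   | Marketing
Iris  | Legal    
Frank | Marketing
Eve   | Legal    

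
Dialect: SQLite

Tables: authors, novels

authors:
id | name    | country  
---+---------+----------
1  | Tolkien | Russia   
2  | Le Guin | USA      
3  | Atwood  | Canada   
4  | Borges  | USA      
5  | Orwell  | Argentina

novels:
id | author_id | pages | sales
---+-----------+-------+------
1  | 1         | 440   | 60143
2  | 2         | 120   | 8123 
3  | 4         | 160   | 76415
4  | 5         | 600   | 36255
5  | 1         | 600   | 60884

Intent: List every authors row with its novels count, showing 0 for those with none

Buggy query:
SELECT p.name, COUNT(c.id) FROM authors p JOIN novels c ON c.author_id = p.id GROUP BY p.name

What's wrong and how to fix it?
Bug: INNER JOIN drops authors rows that have no matching novels rows

Fix: Switch to LEFT JOIN to retain unmatched parent rows

Corrected query:
SELECT p.name, COUNT(c.id) FROM authors p LEFT JOIN novels c ON c.author_id = p.id GROUP BY p.name

Result:
name    | COUNT(c.id)
--------+------------
Atwood  | 0          
Borges  | 1          
Le Guin | 1          
Orwell  | 1          
Tolkien | 2          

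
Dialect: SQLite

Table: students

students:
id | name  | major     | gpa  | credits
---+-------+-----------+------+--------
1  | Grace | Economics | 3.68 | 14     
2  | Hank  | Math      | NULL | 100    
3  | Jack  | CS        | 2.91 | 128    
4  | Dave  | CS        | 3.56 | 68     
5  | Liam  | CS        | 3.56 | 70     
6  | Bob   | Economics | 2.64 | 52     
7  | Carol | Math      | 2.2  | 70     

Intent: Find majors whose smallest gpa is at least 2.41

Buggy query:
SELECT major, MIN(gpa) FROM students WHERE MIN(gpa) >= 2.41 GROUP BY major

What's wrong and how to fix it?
Bug: MIN() in WHERE is a misuse of aggregate

Fix: Replace WHERE with HAVING after the GROUP BY

Corrected query:
SELECT major, MIN(gpa) FROM students GROUP BY major HAVING MIN(gpa) >= 2.41

Result:
major     | MIN(gpa)
----------+---------
CS        | 2.91    
Economics | 2.64    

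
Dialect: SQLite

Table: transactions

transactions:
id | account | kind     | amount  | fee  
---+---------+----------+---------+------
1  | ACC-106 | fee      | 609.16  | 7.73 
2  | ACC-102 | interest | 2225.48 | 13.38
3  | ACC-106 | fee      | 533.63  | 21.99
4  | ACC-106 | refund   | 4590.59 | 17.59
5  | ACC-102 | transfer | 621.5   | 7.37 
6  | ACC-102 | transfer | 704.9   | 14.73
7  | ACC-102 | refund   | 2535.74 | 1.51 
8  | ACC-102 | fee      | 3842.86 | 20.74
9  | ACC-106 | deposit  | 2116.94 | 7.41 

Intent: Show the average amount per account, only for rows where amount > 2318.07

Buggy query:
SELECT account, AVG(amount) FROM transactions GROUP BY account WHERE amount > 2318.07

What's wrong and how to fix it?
Bug: WHERE cannot follow GROUP BY

Fix: Move the WHERE clause before GROUP BY

Corrected query:
SELECT account, AVG(amount) FROM transactions WHERE amount > 2318.07 GROUP BY account

Result:
account | AVG(amount)
--------+------------
ACC-102 | 3189.3     
ACC-106 | 4590.59    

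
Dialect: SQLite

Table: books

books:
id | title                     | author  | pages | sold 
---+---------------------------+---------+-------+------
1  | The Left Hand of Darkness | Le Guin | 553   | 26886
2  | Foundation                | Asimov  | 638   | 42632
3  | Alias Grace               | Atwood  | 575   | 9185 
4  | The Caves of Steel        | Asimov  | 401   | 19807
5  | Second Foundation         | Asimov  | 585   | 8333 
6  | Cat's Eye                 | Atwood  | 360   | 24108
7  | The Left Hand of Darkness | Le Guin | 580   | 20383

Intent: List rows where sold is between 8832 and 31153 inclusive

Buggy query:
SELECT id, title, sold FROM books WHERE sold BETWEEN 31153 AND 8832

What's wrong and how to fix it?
Bug: The bounds are reversed; BETWEEN a AND b requires a <= b to match anything

Fix: Swap the bounds so the smaller value comes first

Corrected query:
SELECT id, title, sold FROM books WHERE sold BETWEEN 8832 AND 31153

Result:
id | title                     | sold 
---+---------------------------+------
1  | The Left Hand of Darkness | 26886
3  | Alias Grace               | 9185 
4  | The Caves of Steel        | 19807
6  | Cat's Eye                 | 24108
7  | The Left Hand of Darkness | 20383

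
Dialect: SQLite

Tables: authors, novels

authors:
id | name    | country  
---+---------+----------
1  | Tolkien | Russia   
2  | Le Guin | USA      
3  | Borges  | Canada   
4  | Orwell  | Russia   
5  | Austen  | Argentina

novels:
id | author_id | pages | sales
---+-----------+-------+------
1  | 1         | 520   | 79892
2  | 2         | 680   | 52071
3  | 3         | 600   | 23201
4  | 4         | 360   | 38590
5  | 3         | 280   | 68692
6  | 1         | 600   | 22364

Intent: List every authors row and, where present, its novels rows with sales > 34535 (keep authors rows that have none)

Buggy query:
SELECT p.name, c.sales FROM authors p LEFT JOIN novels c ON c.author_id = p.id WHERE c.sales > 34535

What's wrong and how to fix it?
Bug: Filtering c.sales in WHERE discards the NULL rows produced by LEFT JOIN, turning it into an inner join

Fix: Put 'c.sales > 34535' in the JOIN's ON clause instead of WHERE

Corrected query:
SELECT p.name, c.sales FROM authors p LEFT JOIN novels c ON c.author_id = p.id AND c.sales > 34535

Result:
name    | sales
--------+------
Tolkien | 79892
Le Guin | 52071
Borges  | 68692
Orwell  | 38590
Austen  | NULL 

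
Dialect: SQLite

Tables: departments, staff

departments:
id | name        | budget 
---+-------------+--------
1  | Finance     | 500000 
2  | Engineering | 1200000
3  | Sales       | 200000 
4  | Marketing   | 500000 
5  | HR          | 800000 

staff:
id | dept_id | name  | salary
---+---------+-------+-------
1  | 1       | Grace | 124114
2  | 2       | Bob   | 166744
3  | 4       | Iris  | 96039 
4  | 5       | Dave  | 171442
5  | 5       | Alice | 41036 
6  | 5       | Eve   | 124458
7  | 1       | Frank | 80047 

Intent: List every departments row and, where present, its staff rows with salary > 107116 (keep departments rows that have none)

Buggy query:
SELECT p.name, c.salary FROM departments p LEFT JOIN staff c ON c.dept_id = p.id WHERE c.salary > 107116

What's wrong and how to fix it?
Bug: A WHERE condition on the right-hand table after LEFT JOIN drops unmatched parents

Fix: Put 'c.salary > 107116' in the JOIN's ON clause instead of WHERE

Corrected query:
SELECT p.name, c.salary FROM departments p LEFT JOIN staff c ON c.dept_id = p.id AND c.salary > 107116

Result:
name        | salary
------------+-------
Finance     | 124114
Engineering | 166744
Sales       | NULL  
Marketing   | NULL  
HR          | 124458
HR          | 171442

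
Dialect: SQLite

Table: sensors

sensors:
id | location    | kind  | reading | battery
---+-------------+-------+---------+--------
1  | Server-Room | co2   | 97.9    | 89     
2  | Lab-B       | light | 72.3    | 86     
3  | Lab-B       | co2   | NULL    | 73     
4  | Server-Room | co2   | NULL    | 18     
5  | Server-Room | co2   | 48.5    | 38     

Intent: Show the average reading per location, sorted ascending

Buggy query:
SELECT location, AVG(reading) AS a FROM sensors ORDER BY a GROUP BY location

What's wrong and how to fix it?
Bug: GROUP BY must precede ORDER BY

Fix: Reorder: SELECT … FROM … GROUP BY … ORDER BY …

Corrected query:
SELECT location, AVG(reading) AS a FROM sensors GROUP BY location ORDER BY a

Result:
location    | a   
------------+-----
Lab-B       | 72.3
Server-Room | 73.2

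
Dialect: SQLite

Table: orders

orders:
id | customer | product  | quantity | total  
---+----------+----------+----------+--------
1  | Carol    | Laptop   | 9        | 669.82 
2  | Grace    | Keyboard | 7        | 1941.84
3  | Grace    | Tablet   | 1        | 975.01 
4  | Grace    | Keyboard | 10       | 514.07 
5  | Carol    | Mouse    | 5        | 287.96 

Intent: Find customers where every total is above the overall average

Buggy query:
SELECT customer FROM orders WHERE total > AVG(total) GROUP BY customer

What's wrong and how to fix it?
Bug: AVG() is an aggregate; it can't sit directly in WHERE

Fix: Use a subquery for AVG and a HAVING MIN(...) filter so the condition holds for every row in the group

Corrected query:
SELECT customer FROM orders GROUP BY customer HAVING MIN(total) > (SELECT AVG(total) FROM orders)

Result:
(no rows)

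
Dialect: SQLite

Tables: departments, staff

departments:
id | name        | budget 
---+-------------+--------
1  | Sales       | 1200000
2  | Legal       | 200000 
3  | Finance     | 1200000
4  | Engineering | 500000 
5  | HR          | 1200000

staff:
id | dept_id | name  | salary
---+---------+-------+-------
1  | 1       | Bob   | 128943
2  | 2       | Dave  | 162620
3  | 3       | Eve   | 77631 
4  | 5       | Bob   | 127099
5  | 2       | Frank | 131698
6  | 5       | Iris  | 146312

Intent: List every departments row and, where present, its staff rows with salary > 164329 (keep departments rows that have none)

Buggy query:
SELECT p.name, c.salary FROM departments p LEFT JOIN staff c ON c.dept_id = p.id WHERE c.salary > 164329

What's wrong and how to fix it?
Bug: A WHERE condition on the right-hand table after LEFT JOIN drops unmatched parents

Fix: Move the right-table condition into the ON clause so unmatched parents are kept

Corrected query:
SELECT p.name, c.salary FROM departments p LEFT JOIN staff c ON c.dept_id = p.id AND c.salary > 164329

Result:
name        | salary
------------+-------
Sales       | NULL  
Legal       | NULL  
Finance     | NULL  
Engineering | NULL  
HR          | NULL  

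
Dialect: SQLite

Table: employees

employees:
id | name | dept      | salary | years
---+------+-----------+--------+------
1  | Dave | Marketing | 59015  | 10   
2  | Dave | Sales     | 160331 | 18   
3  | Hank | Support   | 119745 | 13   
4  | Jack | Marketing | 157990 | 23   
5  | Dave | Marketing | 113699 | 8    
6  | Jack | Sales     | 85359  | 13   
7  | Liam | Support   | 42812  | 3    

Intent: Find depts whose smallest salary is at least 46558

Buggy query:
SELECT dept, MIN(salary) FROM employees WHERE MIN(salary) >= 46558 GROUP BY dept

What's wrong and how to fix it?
Bug: MIN() in WHERE is a misuse of aggregate

Fix: Replace WHERE with HAVING after the GROUP BY

Corrected query:
SELECT dept, MIN(salary) FROM employees GROUP BY dept HAVING MIN(salary) >= 46558

Result:
dept      | MIN(salary)
----------+------------
Marketing | 59015      
Sales     | 85359      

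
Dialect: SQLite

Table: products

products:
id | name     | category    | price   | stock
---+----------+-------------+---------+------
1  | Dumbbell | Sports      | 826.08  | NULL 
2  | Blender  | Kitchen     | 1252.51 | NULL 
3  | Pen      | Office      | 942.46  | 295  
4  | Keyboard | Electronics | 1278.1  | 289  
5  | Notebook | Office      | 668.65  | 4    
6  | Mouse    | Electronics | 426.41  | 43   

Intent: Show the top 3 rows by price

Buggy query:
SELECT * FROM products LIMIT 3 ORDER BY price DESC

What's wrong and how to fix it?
Bug: LIMIT must come after ORDER BY

Fix: Swap the clauses: ORDER BY first, then LIMIT

Corrected query:
SELECT * FROM products ORDER BY price DESC LIMIT 3

Result:
id | name     | category    | price   | stock
---+----------+-------------+---------+------
4  | Keyboard | Electronics | 1278.1  | 289  
2  | Blender  | Kitchen     | 1252.51 | NULL 
3  | Pen      | Office      | 942.46  | 295  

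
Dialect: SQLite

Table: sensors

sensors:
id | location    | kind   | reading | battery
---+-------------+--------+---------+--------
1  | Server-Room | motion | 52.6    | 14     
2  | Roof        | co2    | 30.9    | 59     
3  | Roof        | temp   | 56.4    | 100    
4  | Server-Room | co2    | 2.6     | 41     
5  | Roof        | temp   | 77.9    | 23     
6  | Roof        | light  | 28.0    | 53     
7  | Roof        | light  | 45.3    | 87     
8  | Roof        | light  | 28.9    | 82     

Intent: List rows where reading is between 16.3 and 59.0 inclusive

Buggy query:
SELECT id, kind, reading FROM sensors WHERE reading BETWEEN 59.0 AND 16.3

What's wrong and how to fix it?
Bug: The bounds are reversed; BETWEEN a AND b requires a <= b to match anything

Fix: Write BETWEEN 16.3 AND 59.0

Corrected query:
SELECT id, kind, reading FROM sensors WHERE reading BETWEEN 16.3 AND 59.0

Result:
id | kind   | reading
---+--------+--------
1  | motion | 52.6   
2  | co2    | 30.9   
3  | temp   | 56.4   
6  | light  | 28     
7  | light  | 45.3   
8  | light  | 28.9   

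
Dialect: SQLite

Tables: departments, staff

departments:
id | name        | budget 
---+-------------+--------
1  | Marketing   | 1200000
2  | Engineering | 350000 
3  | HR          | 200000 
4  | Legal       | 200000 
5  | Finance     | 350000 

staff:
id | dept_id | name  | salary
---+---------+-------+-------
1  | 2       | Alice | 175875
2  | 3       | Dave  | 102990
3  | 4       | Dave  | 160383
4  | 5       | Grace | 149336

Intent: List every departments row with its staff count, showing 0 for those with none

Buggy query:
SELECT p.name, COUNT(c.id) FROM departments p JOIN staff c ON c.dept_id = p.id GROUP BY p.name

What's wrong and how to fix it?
Bug: INNER JOIN drops departments rows that have no matching staff rows

Fix: Use LEFT JOIN so parents without children still appear (COUNT(c.id) gives 0)

Corrected query:
SELECT p.name, COUNT(c.id) FROM departments p LEFT JOIN staff c ON c.dept_id = p.id GROUP BY p.name

Result:
name        | COUNT(c.id)
------------+------------
Engineering | 1          
Finance     | 1          
HR          | 1          
Legal       | 1          
Marketing   | 0          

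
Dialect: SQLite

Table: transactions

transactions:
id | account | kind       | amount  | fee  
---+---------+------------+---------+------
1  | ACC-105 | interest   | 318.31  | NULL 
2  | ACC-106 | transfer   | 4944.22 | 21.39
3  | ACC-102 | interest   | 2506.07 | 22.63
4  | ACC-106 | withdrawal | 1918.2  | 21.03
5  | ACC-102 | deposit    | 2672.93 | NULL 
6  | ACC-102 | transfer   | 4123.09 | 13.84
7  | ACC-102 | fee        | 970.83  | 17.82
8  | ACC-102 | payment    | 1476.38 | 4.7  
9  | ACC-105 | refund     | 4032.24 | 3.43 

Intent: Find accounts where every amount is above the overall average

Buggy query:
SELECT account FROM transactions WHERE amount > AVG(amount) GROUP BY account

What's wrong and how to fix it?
Bug: WHERE evaluates per row before aggregation, so AVG() is unavailable

Fix: Compute the overall average in a scalar subquery and compare each group's MIN against it in HAVING

Corrected query:
SELECT account FROM transactions GROUP BY account HAVING MIN(amount) > (SELECT AVG(amount) FROM transactions)

Result:
(no rows)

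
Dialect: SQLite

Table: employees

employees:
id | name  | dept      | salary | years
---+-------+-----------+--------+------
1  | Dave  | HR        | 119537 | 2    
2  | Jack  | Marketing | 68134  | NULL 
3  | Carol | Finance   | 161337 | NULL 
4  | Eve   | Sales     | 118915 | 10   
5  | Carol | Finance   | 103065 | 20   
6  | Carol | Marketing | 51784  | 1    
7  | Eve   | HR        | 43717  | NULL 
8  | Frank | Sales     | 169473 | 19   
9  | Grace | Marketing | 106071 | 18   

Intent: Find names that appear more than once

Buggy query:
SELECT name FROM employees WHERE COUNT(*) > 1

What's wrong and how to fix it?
Bug: COUNT(*) is an aggregate and cannot be used in WHERE

Fix: Group first, then use HAVING for the count condition

Corrected query:
SELECT name FROM employees GROUP BY name HAVING COUNT(*) > 1

Result:
name 
-----
Carol
Eve  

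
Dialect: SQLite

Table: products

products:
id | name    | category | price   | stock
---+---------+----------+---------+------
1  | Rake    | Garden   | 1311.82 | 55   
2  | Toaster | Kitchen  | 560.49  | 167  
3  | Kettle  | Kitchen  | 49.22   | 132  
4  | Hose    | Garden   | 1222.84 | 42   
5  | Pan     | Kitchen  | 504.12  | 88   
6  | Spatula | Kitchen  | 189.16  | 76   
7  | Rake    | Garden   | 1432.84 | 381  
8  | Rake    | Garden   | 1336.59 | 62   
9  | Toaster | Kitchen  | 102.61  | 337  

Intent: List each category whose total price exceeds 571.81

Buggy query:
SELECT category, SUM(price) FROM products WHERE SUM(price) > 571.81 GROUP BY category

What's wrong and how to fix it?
Bug: SUM(price) is an aggregate, but WHERE filters rows before aggregation

Fix: Use HAVING (which filters groups after aggregation) instead of WHERE

Corrected query:
SELECT category, SUM(price) FROM products GROUP BY category HAVING SUM(price) > 571.81

Result:
category | SUM(price)
---------+-----------
Garden   | 5304.09   
Kitchen  | 1405.6    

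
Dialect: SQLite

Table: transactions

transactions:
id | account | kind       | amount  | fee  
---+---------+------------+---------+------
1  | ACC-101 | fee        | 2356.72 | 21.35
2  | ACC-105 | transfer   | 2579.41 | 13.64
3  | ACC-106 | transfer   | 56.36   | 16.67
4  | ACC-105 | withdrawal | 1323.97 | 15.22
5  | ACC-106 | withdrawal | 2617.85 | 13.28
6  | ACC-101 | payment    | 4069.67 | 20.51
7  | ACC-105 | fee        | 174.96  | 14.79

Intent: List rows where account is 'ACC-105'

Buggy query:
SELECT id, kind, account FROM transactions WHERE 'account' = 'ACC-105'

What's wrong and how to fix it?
Bug: 'account' in single quotes is a string literal, not the column; the comparison is literal-vs-literal and never true

Fix: Remove the quotes around the column name (or use double quotes for an identifier)

Corrected query:
SELECT id, kind, account FROM transactions WHERE account = 'ACC-105'

Result:
id | kind       | account
---+------------+--------
2  | transfer   | ACC-105
4  | withdrawal | ACC-105
7  | fee        | ACC-105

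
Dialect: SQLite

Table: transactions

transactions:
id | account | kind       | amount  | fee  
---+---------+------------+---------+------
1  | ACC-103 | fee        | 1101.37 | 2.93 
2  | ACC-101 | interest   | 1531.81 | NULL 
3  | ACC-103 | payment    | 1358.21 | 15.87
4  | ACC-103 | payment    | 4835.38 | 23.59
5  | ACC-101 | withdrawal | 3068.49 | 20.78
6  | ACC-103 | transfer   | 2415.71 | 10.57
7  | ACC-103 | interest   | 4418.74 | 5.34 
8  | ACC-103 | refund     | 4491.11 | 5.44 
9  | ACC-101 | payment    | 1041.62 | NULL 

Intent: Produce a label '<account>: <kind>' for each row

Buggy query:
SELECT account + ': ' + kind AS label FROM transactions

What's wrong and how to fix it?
Bug: SQLite uses || for string concatenation; + coerces text to numbers (yielding 0)

Fix: Replace + with || to concatenate text

Corrected query:
SELECT account || ': ' || kind AS label FROM transactions

Result:
label              
-------------------
ACC-103: fee       
ACC-101: interest  
ACC-103: payment   
ACC-103: payment   
ACC-101: withdrawal
ACC-103: transfer  
ACC-103: interest  
ACC-103: refund    
ACC-101: payment   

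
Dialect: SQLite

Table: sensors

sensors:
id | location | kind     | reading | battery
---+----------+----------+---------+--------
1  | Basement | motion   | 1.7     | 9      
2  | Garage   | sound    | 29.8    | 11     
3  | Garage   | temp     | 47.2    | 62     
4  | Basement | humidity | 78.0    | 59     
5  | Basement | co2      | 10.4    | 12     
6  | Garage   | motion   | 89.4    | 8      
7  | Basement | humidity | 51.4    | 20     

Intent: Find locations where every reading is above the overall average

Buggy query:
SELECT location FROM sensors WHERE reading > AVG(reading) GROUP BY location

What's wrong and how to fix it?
Bug: AVG() is an aggregate; it can't sit directly in WHERE

Fix: Use a subquery for AVG and a HAVING MIN(...) filter so the condition holds for every row in the group

Corrected query:
SELECT location FROM sensors GROUP BY location HAVING MIN(reading) > (SELECT AVG(reading) FROM sensors)

Result:
(no rows)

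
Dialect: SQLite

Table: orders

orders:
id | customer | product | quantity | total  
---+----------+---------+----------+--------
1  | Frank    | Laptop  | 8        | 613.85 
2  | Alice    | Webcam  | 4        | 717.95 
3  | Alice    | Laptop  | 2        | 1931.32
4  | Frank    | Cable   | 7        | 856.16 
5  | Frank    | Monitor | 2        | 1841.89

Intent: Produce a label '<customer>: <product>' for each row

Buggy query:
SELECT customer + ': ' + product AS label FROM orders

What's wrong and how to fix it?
Bug: '+' is numeric addition; on text columns SQLite converts them to 0 instead of concatenating

Fix: Use the || operator for string concatenation

Corrected query:
SELECT customer || ': ' || product AS label FROM orders

Result:
label         
--------------
Frank: Laptop 
Alice: Webcam 
Alice: Laptop 
Frank: Cable  
Frank: Monitor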